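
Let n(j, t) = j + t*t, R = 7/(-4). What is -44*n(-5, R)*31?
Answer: 10571/4 ≈ 2642.8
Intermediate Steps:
R = -7/4 (R = 7*(-1/4) = -7/4 ≈ -1.7500)
n(j, t) = j + t**2
-44*n(-5, R)*31 = -44*(-5 + (-7/4)**2)*31 = -44*(-5 + 49/16)*31 = -44*(-31/16)*31 = (341/4)*31 = 10571/4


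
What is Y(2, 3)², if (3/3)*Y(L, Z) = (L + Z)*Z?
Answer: 225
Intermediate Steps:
Y(L, Z) = Z*(L + Z) (Y(L, Z) = (L + Z)*Z = Z*(L + Z))
Y(2, 3)² = (3*(2 + 3))² = (3*5)² = 15² = 225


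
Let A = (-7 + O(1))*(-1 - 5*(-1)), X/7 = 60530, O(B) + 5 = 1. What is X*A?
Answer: -18643240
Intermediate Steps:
O(B) = -4 (O(B) = -5 + 1 = -4)
X = 423710 (X = 7*60530 = 423710)
A = -44 (A = (-7 - 4)*(-1 - 5*(-1)) = -11*(-1 + 5) = -11*4 = -44)
X*A = 423710*(-44) = -18643240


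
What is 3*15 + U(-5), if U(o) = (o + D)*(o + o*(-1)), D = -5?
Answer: 45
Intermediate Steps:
U(o) = 0 (U(o) = (o - 5)*(o + o*(-1)) = (-5 + o)*(o - o) = (-5 + o)*0 = 0)
3*15 + U(-5) = 3*15 + 0 = 45 + 0 = 45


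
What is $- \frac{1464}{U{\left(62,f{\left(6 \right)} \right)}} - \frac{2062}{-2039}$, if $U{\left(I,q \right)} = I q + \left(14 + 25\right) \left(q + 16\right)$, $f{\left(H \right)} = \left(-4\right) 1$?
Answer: $- \frac{632864}{112145} \approx -5.6433$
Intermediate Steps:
$f{\left(H \right)} = -4$
$U{\left(I,q \right)} = 624 + 39 q + I q$ ($U{\left(I,q \right)} = I q + 39 \left(16 + q\right) = I q + \left(624 + 39 q\right) = 624 + 39 q + I q$)
$- \frac{1464}{U{\left(62,f{\left(6 \right)} \right)}} - \frac{2062}{-2039} = - \frac{1464}{624 + 39 \left(-4\right) + 62 \left(-4\right)} - \frac{2062}{-2039} = - \frac{1464}{624 - 156 - 248} - - \frac{2062}{2039} = - \frac{1464}{220} + \frac{2062}{2039} = \left(-1464\right) \frac{1}{220} + \frac{2062}{2039} = - \frac{366}{55} + \frac{2062}{2039} = - \frac{632864}{112145}$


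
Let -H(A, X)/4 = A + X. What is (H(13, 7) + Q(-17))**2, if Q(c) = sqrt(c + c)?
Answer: (80 - I*sqrt(34))**2 ≈ 6366.0 - 932.95*I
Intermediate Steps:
Q(c) = sqrt(2)*sqrt(c) (Q(c) = sqrt(2*c) = sqrt(2)*sqrt(c))
H(A, X) = -4*A - 4*X (H(A, X) = -4*(A + X) = -4*A - 4*X)
(H(13, 7) + Q(-17))**2 = ((-4*13 - 4*7) + sqrt(2)*sqrt(-17))**2 = ((-52 - 28) + sqrt(2)*(I*sqrt(17)))**2 = (-80 + I*sqrt(34))**2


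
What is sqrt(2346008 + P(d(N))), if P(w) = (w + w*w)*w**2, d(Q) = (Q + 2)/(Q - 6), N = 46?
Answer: 4*sqrt(91641086)/25 ≈ 1531.7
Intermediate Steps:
d(Q) = (2 + Q)/(-6 + Q)
P(w) = w**2*(w + w**2) (P(w) = (w + w**2)*w**2 = w**2*(w + w**2))
sqrt(2346008 + P(d(N))) = sqrt(2346008 + ((2 + 46)/(-6 + 46))**3*(1 + (2 + 46)/(-6 + 46))) = sqrt(2346008 + (48/40)**3*(1 + 48/40)) = sqrt(2346008 + ((1/40)*48)**3*(1 + (1/40)*48)) = sqrt(2346008 + (6/5)**3*(1 + 6/5)) = sqrt(2346008 + (216/125)*(11/5)) = sqrt(2346008 + 2376/625) = sqrt(1466257376/625) = 4*sqrt(91641086)/25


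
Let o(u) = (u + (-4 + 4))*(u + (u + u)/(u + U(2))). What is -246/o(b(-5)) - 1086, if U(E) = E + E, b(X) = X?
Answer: -26904/25 ≈ -1076.2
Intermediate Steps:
U(E) = 2*E
o(u) = u*(u + 2*u/(4 + u)) (o(u) = (u + (-4 + 4))*(u + (u + u)/(u + 2*2)) = (u + 0)*(u + (2*u)/(u + 4)) = u*(u + (2*u)/(4 + u)) = u*(u + 2*u/(4 + u)))
-246/o(b(-5)) - 1086 = -246/((-5)**2*(6 - 5)/(4 - 5)) - 1086 = -246/(25*1/(-1)) - 1086 = -246/(25*(-1)*1) - 1086 = -246/(-25) - 1086 = -1/25*(-246) - 1086 = 246/25 - 1086 = -26904/25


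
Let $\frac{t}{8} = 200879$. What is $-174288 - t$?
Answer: $-1781320$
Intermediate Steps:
$t = 1607032$ ($t = 8 \cdot 200879 = 1607032$)
$-174288 - t = -174288 - 1607032 = -1781320$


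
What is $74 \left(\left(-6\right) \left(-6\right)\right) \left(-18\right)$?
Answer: $-47952$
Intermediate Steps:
$74 \left(\left(-6\right) \left(-6\right)\right) \left(-18\right) = 74 \cdot 36 \left(-18\right) = 2664 \left(-18\right) = -47952$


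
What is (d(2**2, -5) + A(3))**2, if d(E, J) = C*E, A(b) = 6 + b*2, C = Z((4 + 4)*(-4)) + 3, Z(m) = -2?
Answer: 256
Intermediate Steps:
C = 1 (C = -2 + 3 = 1)
A(b) = 6 + 2*b
d(E, J) = E (d(E, J) = 1*E = E)
(d(2**2, -5) + A(3))**2 = (2**2 + (6 + 2*3))**2 = (4 + (6 + 6))**2 = (4 + 12)**2 = 16**2 = 256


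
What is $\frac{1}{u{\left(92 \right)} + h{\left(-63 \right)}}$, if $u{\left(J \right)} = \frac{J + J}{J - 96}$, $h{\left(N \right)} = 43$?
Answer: $- \frac{1}{3} \approx -0.33333$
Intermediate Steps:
$u{\left(J \right)} = \frac{2 J}{-96 + J}$
$\frac{1}{u{\left(92 \right)} + h{\left(-63 \right)}} = \frac{1}{2 \cdot 92 \frac{1}{-96 + 92} + 43} = \frac{1}{2 \cdot 92 \frac{1}{-4} + 43} = \frac{1}{2 \cdot 92 \left(- \frac{1}{4}\right) + 43} = \frac{1}{-46 + 43} = \frac{1}{-3} = - \frac{1}{3}$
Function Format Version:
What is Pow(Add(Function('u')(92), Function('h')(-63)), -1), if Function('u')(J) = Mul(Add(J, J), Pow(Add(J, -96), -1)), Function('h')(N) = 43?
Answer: Rational(-1, 3) ≈ -0.33333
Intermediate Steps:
Function('u')(J) = Mul(2, J, Pow(Add(-96, J), -1)) (Function('u')(J) = Mul(Mul(2, J), Pow(Add(-96, J), -1)) = Mul(2, J, Pow(Add(-96, J), -1)))
Pow(Add(Function('u')(92), Function('h')(-63)), -1) = Pow(Add(Mul(2, 92, Pow(Add(-96, 92), -1)), 43), -1) = Pow(Add(Mul(2, 92, Pow(-4, -1)), 43), -1) = Pow(Add(Mul(2, 92, Rational(-1, 4)), 43), -1) = Pow(Add(-46, 43), -1) = Pow(-3, -1) = Rational(-1, 3)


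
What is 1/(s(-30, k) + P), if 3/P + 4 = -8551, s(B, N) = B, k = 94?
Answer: -8555/256653 ≈ -0.033333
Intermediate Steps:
P = -3/8555 (P = 3/(-4 - 8551) = 3/(-8555) = 3*(-1/8555) = -3/8555 ≈ -0.00035067)
1/(s(-30, k) + P) = 1/(-30 - 3/8555) = 1/(-256653/8555) = -8555/256653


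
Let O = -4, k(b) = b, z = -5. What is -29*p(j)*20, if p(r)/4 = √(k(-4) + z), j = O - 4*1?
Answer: -6960*I ≈ -6960.0*I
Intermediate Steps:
j = -8 (j = -4 - 4*1 = -4 - 4 = -8)
p(r) = 12*I (p(r) = 4*√(-4 - 5) = 4*√(-9) = 4*(3*I) = 12*I)
-29*p(j)*20 = -348*I*20 = -6960*I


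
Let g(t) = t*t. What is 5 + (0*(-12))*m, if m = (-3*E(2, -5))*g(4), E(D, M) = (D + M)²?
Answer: 5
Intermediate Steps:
g(t) = t²
m = -432 (m = -3*(2 - 5)²*4² = -3*(-3)²*16 = -3*9*16 = -27*16 = -432)
5 + (0*(-12))*m = 5 + (0*(-12))*(-432) = 5 + 0*(-432) = 5 + 0 = 5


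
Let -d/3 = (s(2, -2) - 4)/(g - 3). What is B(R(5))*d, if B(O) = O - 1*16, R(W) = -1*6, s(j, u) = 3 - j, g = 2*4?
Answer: -198/5 ≈ -39.600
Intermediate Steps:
g = 8
R(W) = -6
B(O) = -16 + O (B(O) = O - 16 = -16 + O)
d = 9/5 (d = -3*((3 - 1*2) - 4)/(8 - 3) = -3*((3 - 2) - 4)/5 = -3*(1 - 4)/5 = -(-9)/5 = -3*(-⅗) = 9/5 ≈ 1.8000)
B(R(5))*d = (-16 - 6)*(9/5) = -22*9/5 = -198/5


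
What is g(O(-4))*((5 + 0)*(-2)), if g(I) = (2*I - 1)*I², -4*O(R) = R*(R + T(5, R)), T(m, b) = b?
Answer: 10880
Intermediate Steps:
O(R) = -R²/2 (O(R) = -R*(R + R)/4 = -R*2*R/4 = -R²/2)
g(I) = I²*(-1 + 2*I) (g(I) = (-1 + 2*I)*I² = I²*(-1 + 2*I))
g(O(-4))*((5 + 0)*(-2)) = ((-½*(-4)²)²*(-1 + 2*(-½*(-4)²)))*((5 + 0)*(-2)) = ((-½*16)²*(-1 + 2*(-½*16)))*(5*(-2)) = ((-8)²*(-1 + 2*(-8)))*(-10) = (64*(-1 - 16))*(-10) = (64*(-17))*(-10) = -1088*(-10) = 10880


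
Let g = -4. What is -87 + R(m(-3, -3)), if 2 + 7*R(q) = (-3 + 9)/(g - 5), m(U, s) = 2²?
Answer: -1835/21 ≈ -87.381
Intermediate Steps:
m(U, s) = 4
R(q) = -8/21 (R(q) = -2/7 + ((-3 + 9)/(-4 - 5))/7 = -2/7 + (6/(-9))/7 = -2/7 + (6*(-⅑))/7 = -2/7 + (⅐)*(-⅔) = -2/7 - 2/21 = -8/21)
-87 + R(m(-3, -3)) = -87 - 8/21 = -1835/21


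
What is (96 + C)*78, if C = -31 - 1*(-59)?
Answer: 9672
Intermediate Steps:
C = 28 (C = -31 + 59 = 28)
(96 + C)*78 = (96 + 28)*78 = 124*78 = 9672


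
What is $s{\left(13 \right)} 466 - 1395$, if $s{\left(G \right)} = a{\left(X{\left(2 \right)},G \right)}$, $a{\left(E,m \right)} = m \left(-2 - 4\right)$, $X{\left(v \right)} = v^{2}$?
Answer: $-37743$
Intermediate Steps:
$a{\left(E,m \right)} = - 6 m$ ($a{\left(E,m \right)} = m \left(-6\right) = - 6 m$)
$s{\left(G \right)} = - 6 G$
$s{\left(13 \right)} 466 - 1395 = \left(-6\right) 13 \cdot 466 - 1395 = \left(-78\right) 466 - 1395 = -36348 - 1395 = -37743$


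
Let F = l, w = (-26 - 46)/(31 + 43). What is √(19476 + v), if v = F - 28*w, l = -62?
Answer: √26615062/37 ≈ 139.43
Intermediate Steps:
w = -36/37 (w = -72/74 = -72*1/74 = -36/37 ≈ -0.97297)
F = -62
v = -1286/37 (v = -62 - 28*(-36/37) = -62 + 1008/37 = -1286/37 ≈ -34.757)
√(19476 + v) = √(19476 - 1286/37) = √(719326/37) = √26615062/37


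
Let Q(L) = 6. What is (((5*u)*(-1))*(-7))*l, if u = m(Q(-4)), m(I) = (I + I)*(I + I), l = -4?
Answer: -20160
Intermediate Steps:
m(I) = 4*I**2 (m(I) = (2*I)*(2*I) = 4*I**2)
u = 144 (u = 4*6**2 = 4*36 = 144)
(((5*u)*(-1))*(-7))*l = (((5*144)*(-1))*(-7))*(-4) = ((720*(-1))*(-7))*(-4) = -720*(-7)*(-4) = 5040*(-4) = -20160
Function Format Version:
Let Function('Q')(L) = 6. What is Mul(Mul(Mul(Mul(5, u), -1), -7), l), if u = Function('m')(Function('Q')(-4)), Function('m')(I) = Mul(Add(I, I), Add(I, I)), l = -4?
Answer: -20160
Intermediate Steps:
Function('m')(I) = Mul(4, Pow(I, 2)) (Function('m')(I) = Mul(Mul(2, I), Mul(2, I)) = Mul(4, Pow(I, 2)))
u = 144 (u = Mul(4, Pow(6, 2)) = Mul(4, 36) = 144)
Mul(Mul(Mul(Mul(5, u), -1), -7), l) = Mul(Mul(Mul(Mul(5, 144), -1), -7), -4) = Mul(Mul(Mul(720, -1), -7), -4) = Mul(Mul(-720, -7), -4) = Mul(5040, -4) = -20160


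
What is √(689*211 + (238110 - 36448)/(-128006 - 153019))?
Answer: √51027809834437/18735 ≈ 381.29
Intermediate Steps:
√(689*211 + (238110 - 36448)/(-128006 - 153019)) = √(145379 + 201662/(-281025)) = √(145379 + 201662*(-1/281025)) = √(145379 - 201662/281025) = √(40854931813/281025) = √51027809834437/18735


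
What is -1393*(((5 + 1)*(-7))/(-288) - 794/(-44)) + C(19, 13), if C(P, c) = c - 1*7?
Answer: -13376597/528 ≈ -25334.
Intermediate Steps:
C(P, c) = -7 + c (C(P, c) = c - 7 = -7 + c)
-1393*(((5 + 1)*(-7))/(-288) - 794/(-44)) + C(19, 13) = -1393*(((5 + 1)*(-7))/(-288) - 794/(-44)) + (-7 + 13) = -1393*((6*(-7))*(-1/288) - 794*(-1/44)) + 6 = -1393*(-42*(-1/288) + 397/22) + 6 = -1393*(7/48 + 397/22) + 6 = -1393*9605/528 + 6 = -13379765/528 + 6 = -13376597/528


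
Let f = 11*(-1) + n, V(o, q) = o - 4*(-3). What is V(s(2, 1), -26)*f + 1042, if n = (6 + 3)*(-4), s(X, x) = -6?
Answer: 760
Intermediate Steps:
V(o, q) = 12 + o (V(o, q) = o + 12 = 12 + o)
n = -36 (n = 9*(-4) = -36)
f = -47 (f = 11*(-1) - 36 = -11 - 36 = -47)
V(s(2, 1), -26)*f + 1042 = (12 - 6)*(-47) + 1042 = 6*(-47) + 1042 = -282 + 1042 = 760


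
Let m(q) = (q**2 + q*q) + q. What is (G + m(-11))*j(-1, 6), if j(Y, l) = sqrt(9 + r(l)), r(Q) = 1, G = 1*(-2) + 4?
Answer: 233*sqrt(10) ≈ 736.81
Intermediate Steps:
m(q) = q + 2*q**2 (m(q) = (q**2 + q**2) + q = 2*q**2 + q = q + 2*q**2)
G = 2 (G = -2 + 4 = 2)
j(Y, l) = sqrt(10) (j(Y, l) = sqrt(9 + 1) = sqrt(10))
(G + m(-11))*j(-1, 6) = (2 - 11*(1 + 2*(-11)))*sqrt(10) = (2 - 11*(1 - 22))*sqrt(10) = (2 - 11*(-21))*sqrt(10) = (2 + 231)*sqrt(10) = 233*sqrt(10)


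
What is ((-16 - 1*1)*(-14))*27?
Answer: 6426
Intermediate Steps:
((-16 - 1*1)*(-14))*27 = ((-16 - 1)*(-14))*27 = -17*(-14)*27 = 238*27 = 6426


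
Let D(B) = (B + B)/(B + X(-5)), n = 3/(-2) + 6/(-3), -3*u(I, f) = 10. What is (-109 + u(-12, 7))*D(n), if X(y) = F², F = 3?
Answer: 4718/33 ≈ 142.97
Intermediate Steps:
X(y) = 9 (X(y) = 3² = 9)
u(I, f) = -10/3 (u(I, f) = -⅓*10 = -10/3)
n = -7/2 (n = 3*(-½) + 6*(-⅓) = -3/2 - 2 = -7/2 ≈ -3.5000)
D(B) = 2*B/(9 + B) (D(B) = (B + B)/(B + 9) = (2*B)/(9 + B) = 2*B/(9 + B))
(-109 + u(-12, 7))*D(n) = (-109 - 10/3)*(2*(-7/2)/(9 - 7/2)) = -674*(-7)/(3*2*11/2) = -674*(-7)*2/(3*2*11) = -337/3*(-14/11) = 4718/33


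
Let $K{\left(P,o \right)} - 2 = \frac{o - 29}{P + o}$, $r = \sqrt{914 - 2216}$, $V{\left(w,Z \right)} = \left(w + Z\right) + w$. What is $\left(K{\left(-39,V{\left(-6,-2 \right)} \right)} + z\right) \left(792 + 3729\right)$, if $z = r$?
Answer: $\frac{673629}{53} + 4521 i \sqrt{1302} \approx 12710.0 + 1.6313 \cdot 10^{5} i$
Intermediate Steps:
$V{\left(w,Z \right)} = Z + 2 w$ ($V{\left(w,Z \right)} = \left(Z + w\right) + w = Z + 2 w$)
$r = i \sqrt{1302}$ ($r = \sqrt{-1302} = i \sqrt{1302} \approx 36.083 i$)
$z = i \sqrt{1302} \approx 36.083 i$
$K{\left(P,o \right)} = 2 + \frac{-29 + o}{P + o}$ ($K{\left(P,o \right)} = 2 + \frac{o - 29}{P + o} = 2 + \frac{-29 + o}{P + o}$)
$\left(K{\left(-39,V{\left(-6,-2 \right)} \right)} + z\right) \left(792 + 3729\right) = \left(\frac{-29 + 2 \left(-39\right) + 3 \left(-2 + 2 \left(-6\right)\right)}{-39 + \left(-2 + 2 \left(-6\right)\right)} + i \sqrt{1302}\right) \left(792 + 3729\right) = \left(\frac{-29 - 78 + 3 \left(-2 - 12\right)}{-39 - 14} + i \sqrt{1302}\right) 4521 = \left(\frac{-29 - 78 + 3 \left(-14\right)}{-39 - 14} + i \sqrt{1302}\right) 4521 = \left(\frac{-29 - 78 - 42}{-53} + i \sqrt{1302}\right) 4521 = \left(\left(- \frac{1}{53}\right) \left(-149\right) + i \sqrt{1302}\right) 4521 = \left(\frac{149}{53} + i \sqrt{1302}\right) 4521 = \frac{673629}{53} + 4521 i \sqrt{1302}$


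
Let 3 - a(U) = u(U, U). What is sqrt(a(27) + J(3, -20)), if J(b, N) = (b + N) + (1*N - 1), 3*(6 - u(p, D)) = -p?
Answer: 5*I*sqrt(2) ≈ 7.0711*I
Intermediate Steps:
u(p, D) = 6 + p/3 (u(p, D) = 6 - (-1)*p/3 = 6 + p/3)
a(U) = -3 - U/3 (a(U) = 3 - (6 + U/3) = 3 + (-6 - U/3) = -3 - U/3)
J(b, N) = -1 + b + 2*N (J(b, N) = (N + b) + (N - 1) = (N + b) + (-1 + N) = -1 + b + 2*N)
sqrt(a(27) + J(3, -20)) = sqrt((-3 - 1/3*27) + (-1 + 3 + 2*(-20))) = sqrt((-3 - 9) + (-1 + 3 - 40)) = sqrt(-12 - 38) = sqrt(-50) = 5*I*sqrt(2)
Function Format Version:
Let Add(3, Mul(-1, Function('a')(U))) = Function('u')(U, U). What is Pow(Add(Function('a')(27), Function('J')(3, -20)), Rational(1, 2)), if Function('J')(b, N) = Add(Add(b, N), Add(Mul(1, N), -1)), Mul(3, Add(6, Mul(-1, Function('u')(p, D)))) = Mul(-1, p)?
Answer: Mul(5, I, Pow(2, Rational(1, 2))) ≈ Mul(7.0711, I)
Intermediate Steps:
Function('u')(p, D) = Add(6, Mul(Rational(1, 3), p)) (Function('u')(p, D) = Add(6, Mul(Rational(-1, 3), Mul(-1, p))) = Add(6, Mul(Rational(1, 3), p)))
Function('a')(U) = Add(-3, Mul(Rational(-1, 3), U)) (Function('a')(U) = Add(3, Mul(-1, Add(6, Mul(Rational(1, 3), U)))) = Add(3, Add(-6, Mul(Rational(-1, 3), U))) = Add(-3, Mul(Rational(-1, 3), U)))
Function('J')(b, N) = Add(-1, b, Mul(2, N)) (Function('J')(b, N) = Add(Add(N, b), Add(N, -1)) = Add(Add(N, b), Add(-1, N)) = Add(-1, b, Mul(2, N)))
Pow(Add(Function('a')(27), Function('J')(3, -20)), Rational(1, 2)) = Pow(Add(Add(-3, Mul(Rational(-1, 3), 27)), Add(-1, 3, Mul(2, -20))), Rational(1, 2)) = Pow(Add(Add(-3, -9), Add(-1, 3, -40)), Rational(1, 2)) = Pow(Add(-12, -38), Rational(1, 2)) = Pow(-50, Rational(1, 2)) = Mul(5, I, Pow(2, Rational(1, 2)))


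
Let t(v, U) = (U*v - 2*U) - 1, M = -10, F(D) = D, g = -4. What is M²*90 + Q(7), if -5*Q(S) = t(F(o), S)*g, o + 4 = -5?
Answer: 44688/5 ≈ 8937.6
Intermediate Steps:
o = -9 (o = -4 - 5 = -9)
t(v, U) = -1 - 2*U + U*v (t(v, U) = (-2*U + U*v) - 1 = -1 - 2*U + U*v)
Q(S) = -⅘ - 44*S/5 (Q(S) = -(-1 - 2*S + S*(-9))*(-4)/5 = -(-1 - 2*S - 9*S)*(-4)/5 = -(-1 - 11*S)*(-4)/5 = -(4 + 44*S)/5 = -⅘ - 44*S/5)
M²*90 + Q(7) = (-10)²*90 + (-⅘ - 44/5*7) = 100*90 + (-⅘ - 308/5) = 9000 - 312/5 = 44688/5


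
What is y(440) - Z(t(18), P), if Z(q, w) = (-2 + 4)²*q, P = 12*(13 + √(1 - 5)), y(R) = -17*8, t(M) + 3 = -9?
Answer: -88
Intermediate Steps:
t(M) = -12 (t(M) = -3 - 9 = -12)
y(R) = -136
P = 156 + 24*I (P = 12*(13 + √(-4)) = 12*(13 + 2*I) = 156 + 24*I ≈ 156.0 + 24.0*I)
Z(q, w) = 4*q (Z(q, w) = 2²*q = 4*q)
y(440) - Z(t(18), P) = -136 - 4*(-12) = -136 - 1*(-48) = -136 + 48 = -88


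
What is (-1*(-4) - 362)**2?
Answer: 128164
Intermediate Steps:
(-1*(-4) - 362)**2 = (4 - 362)**2 = (-358)**2 = 128164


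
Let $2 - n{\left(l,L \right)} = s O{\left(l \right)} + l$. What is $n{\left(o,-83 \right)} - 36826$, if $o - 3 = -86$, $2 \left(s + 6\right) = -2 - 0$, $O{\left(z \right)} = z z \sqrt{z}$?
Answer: $-36741 + 48223 i \sqrt{83} \approx -36741.0 + 4.3933 \cdot 10^{5} i$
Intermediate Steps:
$O{\left(z \right)} = z^{\frac{5}{2}}$ ($O{\left(z \right)} = z^{2} \sqrt{z} = z^{\frac{5}{2}}$)
$s = -7$ ($s = -6 + \frac{-2 - 0}{2} = -6 + \frac{-2 + 0}{2} = -6 + \frac{1}{2} \left(-2\right) = -6 - 1 = -7$)
$o = -83$ ($o = 3 - 86 = -83$)
$n{\left(l,L \right)} = 2 - l + 7 l^{\frac{5}{2}}$ ($n{\left(l,L \right)} = 2 - \left(- 7 l^{\frac{5}{2}} + l\right) = 2 - \left(l - 7 l^{\frac{5}{2}}\right) = 2 + \left(- l + 7 l^{\frac{5}{2}}\right) = 2 - l + 7 l^{\frac{5}{2}}$)
$n{\left(o,-83 \right)} - 36826 = \left(2 - -83 + 7 \left(-83\right)^{\frac{5}{2}}\right) - 36826 = \left(2 + 83 + 7 \cdot 6889 i \sqrt{83}\right) - 36826 = \left(2 + 83 + 48223 i \sqrt{83}\right) - 36826 = \left(85 + 48223 i \sqrt{83}\right) - 36826 = -36741 + 48223 i \sqrt{83}$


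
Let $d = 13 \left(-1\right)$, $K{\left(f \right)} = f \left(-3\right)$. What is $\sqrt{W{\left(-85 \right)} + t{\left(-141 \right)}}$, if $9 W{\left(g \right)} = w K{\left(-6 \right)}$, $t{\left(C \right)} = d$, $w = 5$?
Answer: $i \sqrt{3} \approx 1.732 i$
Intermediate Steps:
$K{\left(f \right)} = - 3 f$
$d = -13$
$t{\left(C \right)} = -13$
$W{\left(g \right)} = 10$ ($W{\left(g \right)} = \frac{5 \left(\left(-3\right) \left(-6\right)\right)}{9} = \frac{5 \cdot 18}{9} = \frac{1}{9} \cdot 90 = 10$)
$\sqrt{W{\left(-85 \right)} + t{\left(-141 \right)}} = \sqrt{10 - 13} = \sqrt{-3} = i \sqrt{3}$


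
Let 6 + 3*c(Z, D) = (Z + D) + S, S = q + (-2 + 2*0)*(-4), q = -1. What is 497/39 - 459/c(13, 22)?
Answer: -3979/156 ≈ -25.506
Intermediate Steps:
S = 7 (S = -1 + (-2 + 2*0)*(-4) = -1 + (-2 + 0)*(-4) = -1 - 2*(-4) = -1 + 8 = 7)
c(Z, D) = ⅓ + D/3 + Z/3 (c(Z, D) = -2 + ((Z + D) + 7)/3 = -2 + ((D + Z) + 7)/3 = -2 + (7 + D + Z)/3 = -2 + (7/3 + D/3 + Z/3) = ⅓ + D/3 + Z/3)
497/39 - 459/c(13, 22) = 497/39 - 459/(⅓ + (⅓)*22 + (⅓)*13) = 497*(1/39) - 459/(⅓ + 22/3 + 13/3) = 497/39 - 459/12 = 497/39 - 459*1/12 = 497/39 - 153/4 = -3979/156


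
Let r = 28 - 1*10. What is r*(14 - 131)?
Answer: -2106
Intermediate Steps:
r = 18 (r = 28 - 10 = 18)
r*(14 - 131) = 18*(14 - 131) = 18*(-117) = -2106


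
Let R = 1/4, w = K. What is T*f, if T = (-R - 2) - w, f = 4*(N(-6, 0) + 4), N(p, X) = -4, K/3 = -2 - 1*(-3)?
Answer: 0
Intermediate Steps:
K = 3 (K = 3*(-2 - 1*(-3)) = 3*(-2 + 3) = 3*1 = 3)
w = 3
R = ¼ ≈ 0.25000
f = 0 (f = 4*(-4 + 4) = 4*0 = 0)
T = -21/4 (T = (-1*¼ - 2) - 1*3 = (-¼ - 2) - 3 = -9/4 - 3 = -21/4 ≈ -5.2500)
T*f = -21/4*0 = 0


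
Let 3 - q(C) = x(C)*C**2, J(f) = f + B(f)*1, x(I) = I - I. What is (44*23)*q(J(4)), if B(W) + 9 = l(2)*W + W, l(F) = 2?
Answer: 3036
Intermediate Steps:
B(W) = -9 + 3*W (B(W) = -9 + (2*W + W) = -9 + 3*W)
x(I) = 0
J(f) = -9 + 4*f (J(f) = f + (-9 + 3*f)*1 = f + (-9 + 3*f) = -9 + 4*f)
q(C) = 3 (q(C) = 3 - 0*C**2 = 3 - 1*0 = 3 + 0 = 3)
(44*23)*q(J(4)) = (44*23)*3 = 1012*3 = 3036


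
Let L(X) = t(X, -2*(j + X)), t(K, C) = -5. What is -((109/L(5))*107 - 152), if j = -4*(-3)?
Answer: 12423/5 ≈ 2484.6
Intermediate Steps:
j = 12
L(X) = -5
-((109/L(5))*107 - 152) = -((109/(-5))*107 - 152) = -((109*(-1/5))*107 - 152) = -(-109/5*107 - 152) = -(-11663/5 - 152) = -1*(-12423/5) = 12423/5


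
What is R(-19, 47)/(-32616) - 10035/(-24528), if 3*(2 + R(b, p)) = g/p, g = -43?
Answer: 1923228815/4700030832 ≈ 0.40919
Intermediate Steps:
R(b, p) = -2 - 43/(3*p) (R(b, p) = -2 + (-43/p)/3 = -2 - 43/(3*p))
R(-19, 47)/(-32616) - 10035/(-24528) = (-2 - 43/3/47)/(-32616) - 10035/(-24528) = (-2 - 43/3*1/47)*(-1/32616) - 10035*(-1/24528) = (-2 - 43/141)*(-1/32616) + 3345/8176 = -325/141*(-1/32616) + 3345/8176 = 325/4598856 + 3345/8176 = 1923228815/4700030832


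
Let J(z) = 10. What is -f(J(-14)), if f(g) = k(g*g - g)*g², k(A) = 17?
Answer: -1700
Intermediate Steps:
f(g) = 17*g²
-f(J(-14)) = -17*10² = -17*100 = -1*1700 = -1700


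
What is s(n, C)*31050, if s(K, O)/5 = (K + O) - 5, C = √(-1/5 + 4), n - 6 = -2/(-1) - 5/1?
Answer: -310500 + 31050*√95 ≈ -7862.0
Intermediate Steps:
n = 3 (n = 6 + (-2/(-1) - 5/1) = 6 + (-2*(-1) - 5*1) = 6 + (2 - 5) = 6 - 3 = 3)
C = √95/5 (C = √(-1*⅕ + 4) = √(-⅕ + 4) = √(19/5) = √95/5 ≈ 1.9494)
s(K, O) = -25 + 5*K + 5*O (s(K, O) = 5*((K + O) - 5) = 5*(-5 + K + O) = -25 + 5*K + 5*O)
s(n, C)*31050 = (-25 + 5*3 + 5*(√95/5))*31050 = (-25 + 15 + √95)*31050 = (-10 + √95)*31050 = -310500 + 31050*√95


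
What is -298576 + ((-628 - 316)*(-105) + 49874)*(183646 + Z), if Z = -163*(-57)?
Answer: 28746156802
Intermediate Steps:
Z = 9291
-298576 + ((-628 - 316)*(-105) + 49874)*(183646 + Z) = -298576 + ((-628 - 316)*(-105) + 49874)*(183646 + 9291) = -298576 + (-944*(-105) + 49874)*192937 = -298576 + (99120 + 49874)*192937 = -298576 + 148994*192937 = -298576 + 28746455378 = 28746156802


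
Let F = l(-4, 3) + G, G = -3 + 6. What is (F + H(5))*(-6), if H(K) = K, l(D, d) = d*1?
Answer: -66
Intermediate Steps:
l(D, d) = d
G = 3
F = 6 (F = 3 + 3 = 6)
(F + H(5))*(-6) = (6 + 5)*(-6) = 11*(-6) = -66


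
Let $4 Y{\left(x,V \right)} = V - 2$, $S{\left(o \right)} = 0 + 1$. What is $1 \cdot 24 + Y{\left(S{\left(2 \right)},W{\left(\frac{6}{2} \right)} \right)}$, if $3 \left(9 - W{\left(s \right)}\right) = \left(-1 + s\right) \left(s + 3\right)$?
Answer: $\frac{99}{4} \approx 24.75$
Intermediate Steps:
$S{\left(o \right)} = 1$
$W{\left(s \right)} = 9 - \frac{\left(-1 + s\right) \left(3 + s\right)}{3}$ ($W{\left(s \right)} = 9 - \frac{\left(-1 + s\right) \left(s + 3\right)}{3} = 9 - \frac{\left(-1 + s\right) \left(3 + s\right)}{3}$)
$Y{\left(x,V \right)} = - \frac{1}{2} + \frac{V}{4}$ ($Y{\left(x,V \right)} = \frac{V - 2}{4} = \frac{-2 + V}{4} = - \frac{1}{2} + \frac{V}{4}$)
$1 \cdot 24 + Y{\left(S{\left(2 \right)},W{\left(\frac{6}{2} \right)} \right)} = 1 \cdot 24 - \left(\frac{1}{2} - \frac{10 - \frac{2 \cdot \frac{6}{2}}{3} - \frac{\left(\frac{6}{2}\right)^{2}}{3}}{4}\right) = 24 - \left(\frac{1}{2} - \frac{10 - \frac{2 \cdot 6 \cdot \frac{1}{2}}{3} - \frac{\left(6 \cdot \frac{1}{2}\right)^{2}}{3}}{4}\right) = 24 - \left(\frac{1}{2} - \frac{10 - 2 - \frac{3^{2}}{3}}{4}\right) = 24 - \left(\frac{1}{2} - \frac{10 - 2 - 3}{4}\right) = 24 + \left(- \frac{1}{2} + \frac{1}{4} \cdot 5\right) = 24 + \left(- \frac{1}{2} + \frac{5}{4}\right) = 24 + \frac{3}{4} = \frac{99}{4}$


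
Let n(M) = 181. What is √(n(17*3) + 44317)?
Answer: √44498 ≈ 210.95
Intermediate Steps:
√(n(17*3) + 44317) = √(181 + 44317) = √44498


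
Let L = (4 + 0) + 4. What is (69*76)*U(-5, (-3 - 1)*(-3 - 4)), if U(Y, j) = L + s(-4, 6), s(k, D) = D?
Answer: 73416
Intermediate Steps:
L = 8 (L = 4 + 4 = 8)
U(Y, j) = 14 (U(Y, j) = 8 + 6 = 14)
(69*76)*U(-5, (-3 - 1)*(-3 - 4)) = (69*76)*14 = 5244*14 = 73416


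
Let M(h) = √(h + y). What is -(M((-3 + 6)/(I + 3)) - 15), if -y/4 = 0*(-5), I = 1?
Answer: 15 - √3/2 ≈ 14.134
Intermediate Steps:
y = 0 (y = -0*(-5) = -4*0 = 0)
M(h) = √h (M(h) = √(h + 0) = √h)
-(M((-3 + 6)/(I + 3)) - 15) = -(√((-3 + 6)/(1 + 3)) - 15) = -(√(3/4) - 15) = -(√(3*(¼)) - 15) = -(√(¾) - 15) = -(√3/2 - 15) = -(-15 + √3/2) = 15 - √3/2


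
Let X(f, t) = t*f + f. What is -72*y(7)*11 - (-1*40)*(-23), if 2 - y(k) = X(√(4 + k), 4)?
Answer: -2504 + 3960*√11 ≈ 10630.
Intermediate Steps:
X(f, t) = f + f*t (X(f, t) = f*t + f = f + f*t)
y(k) = 2 - 5*√(4 + k) (y(k) = 2 - √(4 + k)*(1 + 4) = 2 - √(4 + k)*5 = 2 - 5*√(4 + k))
-72*y(7)*11 - (-1*40)*(-23) = -72*(2 - 5*√(4 + 7))*11 - (-1*40)*(-23) = -72*(2 - 5*√11)*11 - (-40)*(-23) = (-144 + 360*√11)*11 - 1*920 = (-1584 + 3960*√11) - 920 = -2504 + 3960*√11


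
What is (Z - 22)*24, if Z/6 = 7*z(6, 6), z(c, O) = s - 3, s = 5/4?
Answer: -2292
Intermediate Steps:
s = 5/4 (s = 5*(¼) = 5/4 ≈ 1.2500)
z(c, O) = -7/4 (z(c, O) = 5/4 - 3 = -7/4)
Z = -147/2 (Z = 6*(7*(-7/4)) = 6*(-49/4) = -147/2 ≈ -73.500)
(Z - 22)*24 = (-147/2 - 22)*24 = -191/2*24 = -2292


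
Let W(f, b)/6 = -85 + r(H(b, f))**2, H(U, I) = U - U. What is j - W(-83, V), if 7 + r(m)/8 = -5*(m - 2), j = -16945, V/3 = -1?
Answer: -19891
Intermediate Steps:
V = -3 (V = 3*(-1) = -3)
H(U, I) = 0
r(m) = 24 - 40*m (r(m) = -56 + 8*(-5*(m - 2)) = -56 + 8*(-5*(-2 + m)) = -56 + 8*(10 - 5*m) = -56 + (80 - 40*m) = 24 - 40*m)
W(f, b) = 2946 (W(f, b) = 6*(-85 + (24 - 40*0)**2) = 6*(-85 + (24 + 0)**2) = 6*(-85 + 24**2) = 6*(-85 + 576) = 6*491 = 2946)
j - W(-83, V) = -16945 - 1*2946 = -16945 - 2946 = -19891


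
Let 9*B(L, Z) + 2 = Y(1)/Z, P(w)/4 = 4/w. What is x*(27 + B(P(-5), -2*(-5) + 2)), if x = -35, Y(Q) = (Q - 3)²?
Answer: -25340/27 ≈ -938.52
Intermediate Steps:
Y(Q) = (-3 + Q)²
P(w) = 16/w (P(w) = 4*(4/w) = 16/w)
B(L, Z) = -2/9 + 4/(9*Z) (B(L, Z) = -2/9 + ((-3 + 1)²/Z)/9 = -2/9 + ((-2)²/Z)/9 = -2/9 + (4/Z)/9 = -2/9 + 4/(9*Z))
x*(27 + B(P(-5), -2*(-5) + 2)) = -35*(27 + 2*(2 - (-2*(-5) + 2))/(9*(-2*(-5) + 2))) = -35*(27 + 2*(2 - (10 + 2))/(9*(10 + 2))) = -35*(27 + (2/9)*(2 - 1*12)/12) = -35*(27 + (2/9)*(1/12)*(2 - 12)) = -35*(27 + (2/9)*(1/12)*(-10)) = -35*(27 - 5/27) = -35*724/27 = -25340/27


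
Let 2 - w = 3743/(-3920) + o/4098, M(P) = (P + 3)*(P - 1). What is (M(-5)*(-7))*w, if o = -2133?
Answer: -27914247/95620 ≈ -291.93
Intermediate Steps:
M(P) = (-1 + P)*(3 + P) (M(P) = (3 + P)*(-1 + P) = (-1 + P)*(3 + P))
w = 9304749/2677360 (w = 2 - (3743/(-3920) - 2133/4098) = 2 - (3743*(-1/3920) - 2133*1/4098) = 2 - (-3743/3920 - 711/1366) = 2 - 1*(-3950029/2677360) = 2 + 3950029/2677360 = 9304749/2677360 ≈ 3.4753)
(M(-5)*(-7))*w = ((-3 + (-5)² + 2*(-5))*(-7))*(9304749/2677360) = ((-3 + 25 - 10)*(-7))*(9304749/2677360) = (12*(-7))*(9304749/2677360) = -84*9304749/2677360 = -27914247/95620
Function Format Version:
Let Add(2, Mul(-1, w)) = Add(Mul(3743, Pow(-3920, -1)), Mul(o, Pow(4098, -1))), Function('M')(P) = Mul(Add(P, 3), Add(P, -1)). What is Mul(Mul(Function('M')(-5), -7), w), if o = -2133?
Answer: Rational(-27914247, 95620) ≈ -291.93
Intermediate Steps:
Function('M')(P) = Mul(Add(-1, P), Add(3, P)) (Function('M')(P) = Mul(Add(3, P), Add(-1, P)) = Mul(Add(-1, P), Add(3, P)))
w = Rational(9304749, 2677360) (w = Add(2, Mul(-1, Add(Mul(3743, Pow(-3920, -1)), Mul(-2133, Pow(4098, -1))))) = Add(2, Mul(-1, Add(Mul(3743, Rational(-1, 3920)), Mul(-2133, Rational(1, 4098))))) = Add(2, Mul(-1, Add(Rational(-3743, 3920), Rational(-711, 1366)))) = Add(2, Mul(-1, Rational(-3950029, 2677360))) = Add(2, Rational(3950029, 2677360)) = Rational(9304749, 2677360) ≈ 3.4753)
Mul(Mul(Function('M')(-5), -7), w) = Mul(Mul(Add(-3, Pow(-5, 2), Mul(2, -5)), -7), Rational(9304749, 2677360)) = Mul(Mul(Add(-3, 25, -10), -7), Rational(9304749, 2677360)) = Mul(Mul(12, -7), Rational(9304749, 2677360)) = Mul(-84, Rational(9304749, 2677360)) = Rational(-27914247, 95620)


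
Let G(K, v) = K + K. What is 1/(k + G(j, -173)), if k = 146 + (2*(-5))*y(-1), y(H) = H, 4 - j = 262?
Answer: -1/360 ≈ -0.0027778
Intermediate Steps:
j = -258 (j = 4 - 1*262 = 4 - 262 = -258)
G(K, v) = 2*K
k = 156 (k = 146 + (2*(-5))*(-1) = 146 - 10*(-1) = 146 + 10 = 156)
1/(k + G(j, -173)) = 1/(156 + 2*(-258)) = 1/(156 - 516) = 1/(-360) = -1/360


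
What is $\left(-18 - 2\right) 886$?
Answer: $-17720$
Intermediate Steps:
$\left(-18 - 2\right) 886 = \left(-20\right) 886 = -17720$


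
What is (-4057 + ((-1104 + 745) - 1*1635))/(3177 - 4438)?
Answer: 6051/1261 ≈ 4.7986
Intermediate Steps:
(-4057 + ((-1104 + 745) - 1*1635))/(3177 - 4438) = (-4057 + (-359 - 1635))/(-1261) = (-4057 - 1994)*(-1/1261) = -6051*(-1/1261) = 6051/1261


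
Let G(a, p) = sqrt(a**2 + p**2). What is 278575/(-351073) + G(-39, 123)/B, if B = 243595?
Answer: -278575/351073 + 3*sqrt(74)/48719 ≈ -0.79297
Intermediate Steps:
278575/(-351073) + G(-39, 123)/B = 278575/(-351073) + sqrt((-39)**2 + 123**2)/243595 = 278575*(-1/351073) + sqrt(1521 + 15129)*(1/243595) = -278575/351073 + sqrt(16650)*(1/243595) = -278575/351073 + (15*sqrt(74))*(1/243595) = -278575/351073 + 3*sqrt(74)/48719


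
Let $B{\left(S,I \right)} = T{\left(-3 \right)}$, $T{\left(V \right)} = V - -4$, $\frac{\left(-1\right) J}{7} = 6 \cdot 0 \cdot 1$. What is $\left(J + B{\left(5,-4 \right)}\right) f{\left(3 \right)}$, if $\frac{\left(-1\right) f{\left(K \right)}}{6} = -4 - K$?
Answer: $42$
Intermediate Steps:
$J = 0$ ($J = - 7 \cdot 6 \cdot 0 \cdot 1 = - 7 \cdot 0 \cdot 1 = \left(-7\right) 0 = 0$)
$T{\left(V \right)} = 4 + V$ ($T{\left(V \right)} = V + 4 = 4 + V$)
$B{\left(S,I \right)} = 1$ ($B{\left(S,I \right)} = 4 - 3 = 1$)
$f{\left(K \right)} = 24 + 6 K$ ($f{\left(K \right)} = - 6 \left(-4 - K\right) = 24 + 6 K$)
$\left(J + B{\left(5,-4 \right)}\right) f{\left(3 \right)} = \left(0 + 1\right) \left(24 + 6 \cdot 3\right) = 1 \left(24 + 18\right) = 1 \cdot 42 = 42$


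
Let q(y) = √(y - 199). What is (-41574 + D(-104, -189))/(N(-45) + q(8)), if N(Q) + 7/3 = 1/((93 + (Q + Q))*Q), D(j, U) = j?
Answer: 1777983480/3580831 + 759581550*I*√191/3580831 ≈ 496.53 + 2931.6*I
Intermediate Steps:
q(y) = √(-199 + y)
N(Q) = -7/3 + 1/(Q*(93 + 2*Q)) (N(Q) = -7/3 + 1/((93 + (Q + Q))*Q) = -7/3 + 1/((93 + 2*Q)*Q) = -7/3 + 1/(Q*(93 + 2*Q)))
(-41574 + D(-104, -189))/(N(-45) + q(8)) = (-41574 - 104)/((⅓)*(3 - 651*(-45) - 14*(-45)²)/(-45*(93 + 2*(-45))) + √(-199 + 8)) = -41678/((⅓)*(-1/45)*(3 + 29295 - 14*2025)/(93 - 90) + √(-191)) = -41678/((⅓)*(-1/45)*(3 + 29295 - 28350)/3 + I*√191) = -41678/((⅓)*(-1/45)*(⅓)*948 + I*√191) = -41678/(-316/135 + I*√191)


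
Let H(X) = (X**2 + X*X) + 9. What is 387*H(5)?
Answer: 22833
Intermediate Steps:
H(X) = 9 + 2*X**2 (H(X) = (X**2 + X**2) + 9 = 2*X**2 + 9 = 9 + 2*X**2)
387*H(5) = 387*(9 + 2*5**2) = 387*(9 + 2*25) = 387*(9 + 50) = 387*59 = 22833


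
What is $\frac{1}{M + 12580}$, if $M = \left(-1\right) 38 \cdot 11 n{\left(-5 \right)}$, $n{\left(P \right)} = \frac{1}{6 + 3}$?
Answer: $\frac{9}{112802} \approx 7.9786 \cdot 10^{-5}$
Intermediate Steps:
$n{\left(P \right)} = \frac{1}{9}$
$M = - \frac{418}{9}$ ($M = \left(-1\right) 38 \cdot 11 \cdot \frac{1}{9} = \left(-38\right) 11 \cdot \frac{1}{9} = \left(-418\right) \frac{1}{9} = - \frac{418}{9} \approx -46.444$)
$\frac{1}{M + 12580} = \frac{1}{- \frac{418}{9} + 12580} = \frac{1}{\frac{112802}{9}} = \frac{9}{112802}$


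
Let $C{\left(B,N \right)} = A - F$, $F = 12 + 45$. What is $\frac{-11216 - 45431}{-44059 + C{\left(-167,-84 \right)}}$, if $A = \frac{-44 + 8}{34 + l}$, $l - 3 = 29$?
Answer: $\frac{623117}{485282} \approx 1.284$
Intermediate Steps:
$F = 57$
$l = 32$ ($l = 3 + 29 = 32$)
$A = - \frac{6}{11}$ ($A = \frac{-44 + 8}{34 + 32} = - \frac{36}{66} = \left(-36\right) \frac{1}{66} = - \frac{6}{11} \approx -0.54545$)
$C{\left(B,N \right)} = - \frac{633}{11}$ ($C{\left(B,N \right)} = - \frac{6}{11} - 57 = - \frac{633}{11}$)
$\frac{-11216 - 45431}{-44059 + C{\left(-167,-84 \right)}} = \frac{-11216 - 45431}{-44059 - \frac{633}{11}} = - \frac{56647}{- \frac{485282}{11}} = \left(-56647\right) \left(- \frac{11}{485282}\right) = \frac{623117}{485282}$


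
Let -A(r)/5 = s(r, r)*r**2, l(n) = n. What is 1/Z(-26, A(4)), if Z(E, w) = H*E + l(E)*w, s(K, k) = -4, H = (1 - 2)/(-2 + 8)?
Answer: -3/24947 ≈ -0.00012025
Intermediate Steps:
H = -1/6 ≈ -0.16667
A(r) = 20*r**2 (A(r) = -(-20)*r**2 = 20*r**2)
Z(E, w) = -E/6 + E*w
1/Z(-26, A(4)) = 1/(-26*(-1/6 + 20*4**2)) = 1/(-26*(-1/6 + 20*16)) = 1/(-26*(-1/6 + 320)) = 1/(-26*1919/6) = 1/(-24947/3) = -3/24947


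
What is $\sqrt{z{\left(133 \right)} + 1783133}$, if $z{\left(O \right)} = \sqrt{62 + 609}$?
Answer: $\sqrt{1783133 + \sqrt{671}} \approx 1335.3$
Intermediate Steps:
$z{\left(O \right)} = \sqrt{671}$
$\sqrt{z{\left(133 \right)} + 1783133} = \sqrt{\sqrt{671} + 1783133} = \sqrt{1783133 + \sqrt{671}}$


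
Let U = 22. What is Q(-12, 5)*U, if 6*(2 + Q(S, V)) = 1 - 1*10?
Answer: -77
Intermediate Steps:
Q(S, V) = -7/2 (Q(S, V) = -2 + (1 - 1*10)/6 = -2 + (1 - 10)/6 = -2 + (⅙)*(-9) = -2 - 3/2 = -7/2)
Q(-12, 5)*U = -7/2*22 = -77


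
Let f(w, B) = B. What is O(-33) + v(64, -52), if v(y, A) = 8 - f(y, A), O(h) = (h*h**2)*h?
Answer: 1185981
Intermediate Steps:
O(h) = h**4 (O(h) = h**3*h = h**4)
v(y, A) = 8 - A
O(-33) + v(64, -52) = (-33)**4 + (8 - 1*(-52)) = 1185921 + (8 + 52) = 1185921 + 60 = 1185981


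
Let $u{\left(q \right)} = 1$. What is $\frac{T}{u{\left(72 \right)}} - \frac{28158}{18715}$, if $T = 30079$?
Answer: $\frac{29626333}{985} \approx 30078.0$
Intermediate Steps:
$\frac{T}{u{\left(72 \right)}} - \frac{28158}{18715} = \frac{30079}{1} - \frac{28158}{18715} = 30079 \cdot 1 - \frac{1482}{985} = 30079 - \frac{1482}{985} = \frac{29626333}{985}$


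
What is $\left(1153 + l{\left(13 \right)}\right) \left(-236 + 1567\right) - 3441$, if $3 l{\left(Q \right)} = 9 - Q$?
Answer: $\frac{4588282}{3} \approx 1.5294 \cdot 10^{6}$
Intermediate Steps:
$l{\left(Q \right)} = 3 - \frac{Q}{3}$ ($l{\left(Q \right)} = \frac{9 - Q}{3} = 3 - \frac{Q}{3}$)
$\left(1153 + l{\left(13 \right)}\right) \left(-236 + 1567\right) - 3441 = \left(1153 + \left(3 - \frac{13}{3}\right)\right) \left(-236 + 1567\right) - 3441 = \left(1153 + \left(3 - \frac{13}{3}\right)\right) 1331 - 3441 = \left(1153 - \frac{4}{3}\right) 1331 - 3441 = \frac{3455}{3} \cdot 1331 - 3441 = \frac{4598605}{3} - 3441 = \frac{4588282}{3}$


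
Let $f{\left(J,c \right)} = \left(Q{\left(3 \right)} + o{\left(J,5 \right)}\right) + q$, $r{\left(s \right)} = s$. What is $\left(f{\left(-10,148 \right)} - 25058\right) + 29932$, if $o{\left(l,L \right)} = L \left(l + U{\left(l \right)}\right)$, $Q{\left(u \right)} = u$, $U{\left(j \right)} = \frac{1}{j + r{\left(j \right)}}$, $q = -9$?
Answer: $\frac{19271}{4} \approx 4817.8$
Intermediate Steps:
$U{\left(j \right)} = \frac{1}{2 j}$ ($U{\left(j \right)} = \frac{1}{j + j} = \frac{1}{2 j}$)
$o{\left(l,L \right)} = L \left(l + \frac{1}{2 l}\right)$
$f{\left(J,c \right)} = -6 + 5 J + \frac{5}{2 J}$ ($f{\left(J,c \right)} = \left(3 + \left(5 J + \frac{1}{2} \cdot 5 \frac{1}{J}\right)\right) - 9 = \left(3 + \left(5 J + \frac{5}{2 J}\right)\right) - 9 = \left(3 + 5 J + \frac{5}{2 J}\right) - 9 = -6 + 5 J + \frac{5}{2 J}$)
$\left(f{\left(-10,148 \right)} - 25058\right) + 29932 = \left(\left(-6 + 5 \left(-10\right) + \frac{5}{2 \left(-10\right)}\right) - 25058\right) + 29932 = \left(\left(-6 - 50 + \frac{5}{2} \left(- \frac{1}{10}\right)\right) - 25058\right) + 29932 = \left(\left(-6 - 50 - \frac{1}{4}\right) - 25058\right) + 29932 = \left(- \frac{225}{4} - 25058\right) + 29932 = - \frac{100457}{4} + 29932 = \frac{19271}{4}$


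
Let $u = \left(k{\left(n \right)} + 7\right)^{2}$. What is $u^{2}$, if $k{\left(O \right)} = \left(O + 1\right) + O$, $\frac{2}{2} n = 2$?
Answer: $20736$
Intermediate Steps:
$n = 2$
$k{\left(O \right)} = 1 + 2 O$ ($k{\left(O \right)} = \left(1 + O\right) + O = 1 + 2 O$)
$u = 144$ ($u = \left(\left(1 + 2 \cdot 2\right) + 7\right)^{2} = \left(\left(1 + 4\right) + 7\right)^{2} = \left(5 + 7\right)^{2} = 12^{2} = 144$)
$u^{2} = 144^{2} = 20736$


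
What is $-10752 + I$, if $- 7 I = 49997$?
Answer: $- \frac{125261}{7} \approx -17894.0$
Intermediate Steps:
$I = - \frac{49997}{7}$ ($I = \left(- \frac{1}{7}\right) 49997 = - \frac{49997}{7} \approx -7142.4$)
$-10752 + I = -10752 - \frac{49997}{7} = - \frac{125261}{7}$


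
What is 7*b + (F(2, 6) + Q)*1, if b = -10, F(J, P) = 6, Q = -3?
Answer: -67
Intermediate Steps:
7*b + (F(2, 6) + Q)*1 = 7*(-10) + (6 - 3)*1 = -70 + 3*1 = -70 + 3 = -67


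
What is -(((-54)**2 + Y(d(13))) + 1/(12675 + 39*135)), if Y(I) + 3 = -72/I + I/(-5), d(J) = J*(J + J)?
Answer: -663554521/233220 ≈ -2845.2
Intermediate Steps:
d(J) = 2*J**2 (d(J) = J*(2*J) = 2*J**2)
Y(I) = -3 - 72/I - I/5 (Y(I) = -3 + (-72/I + I/(-5)) = -3 + (-72/I + I*(-1/5)) = -3 + (-72/I - I/5) = -3 - 72/I - I/5)
-(((-54)**2 + Y(d(13))) + 1/(12675 + 39*135)) = -(((-54)**2 + (-3 - 72/(2*13**2) - 2*13**2/5)) + 1/(12675 + 39*135)) = -((2916 + (-3 - 72/(2*169) - 2*169/5)) + 1/(12675 + 5265)) = -((2916 + (-3 - 72/338 - 1/5*338)) + 1/17940) = -((2916 + (-3 - 72*1/338 - 338/5)) + 1/17940) = -((2916 + (-3 - 36/169 - 338/5)) + 1/17940) = -((2916 - 59837/845) + 1/17940) = -(2404183/845 + 1/17940) = -1*663554521/233220 = -663554521/233220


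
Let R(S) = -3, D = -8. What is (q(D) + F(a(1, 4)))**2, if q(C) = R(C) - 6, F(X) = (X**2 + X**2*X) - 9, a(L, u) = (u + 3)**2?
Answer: 14407681024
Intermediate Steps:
a(L, u) = (3 + u)**2
F(X) = -9 + X**2 + X**3 (F(X) = (X**2 + X**3) - 9 = -9 + X**2 + X**3)
q(C) = -9 (q(C) = -3 - 6 = -9)
(q(D) + F(a(1, 4)))**2 = (-9 + (-9 + ((3 + 4)**2)**2 + ((3 + 4)**2)**3))**2 = (-9 + (-9 + (7**2)**2 + (7**2)**3))**2 = (-9 + (-9 + 49**2 + 49**3))**2 = (-9 + (-9 + 2401 + 117649))**2 = (-9 + 120041)**2 = 120032**2 = 14407681024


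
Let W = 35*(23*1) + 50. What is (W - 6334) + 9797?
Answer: 4318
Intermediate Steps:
W = 855 (W = 35*23 + 50 = 805 + 50 = 855)
(W - 6334) + 9797 = (855 - 6334) + 9797 = -5479 + 9797 = 4318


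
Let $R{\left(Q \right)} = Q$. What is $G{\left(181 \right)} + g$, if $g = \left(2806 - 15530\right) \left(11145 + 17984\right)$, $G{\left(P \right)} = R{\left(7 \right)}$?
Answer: $-370637389$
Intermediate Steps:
$G{\left(P \right)} = 7$
$g = -370637396$ ($g = \left(-12724\right) 29129 = -370637396$)
$G{\left(181 \right)} + g = 7 - 370637396 = -370637389$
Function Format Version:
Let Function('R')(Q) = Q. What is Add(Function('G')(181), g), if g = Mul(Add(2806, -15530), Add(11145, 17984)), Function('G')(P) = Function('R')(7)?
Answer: -370637389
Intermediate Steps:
Function('G')(P) = 7
g = -370637396 (g = Mul(-12724, 29129) = -370637396)
Add(Function('G')(181), g) = Add(7, -370637396) = -370637389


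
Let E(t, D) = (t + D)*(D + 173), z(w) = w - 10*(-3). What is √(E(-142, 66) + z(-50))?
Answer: 2*I*√4546 ≈ 134.85*I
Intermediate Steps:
z(w) = 30 + w (z(w) = w - 1*(-30) = w + 30 = 30 + w)
E(t, D) = (173 + D)*(D + t) (E(t, D) = (D + t)*(173 + D) = (173 + D)*(D + t))
√(E(-142, 66) + z(-50)) = √((66² + 173*66 + 173*(-142) + 66*(-142)) + (30 - 50)) = √((4356 + 11418 - 24566 - 9372) - 20) = √(-18164 - 20) = √(-18184) = 2*I*√4546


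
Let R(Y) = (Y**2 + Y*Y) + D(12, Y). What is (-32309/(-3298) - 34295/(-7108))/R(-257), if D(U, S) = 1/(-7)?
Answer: 1199650487/10838317956020 ≈ 0.00011069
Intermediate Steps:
D(U, S) = -1/7
R(Y) = -1/7 + 2*Y**2 (R(Y) = (Y**2 + Y*Y) - 1/7 = (Y**2 + Y**2) - 1/7 = 2*Y**2 - 1/7 = -1/7 + 2*Y**2)
(-32309/(-3298) - 34295/(-7108))/R(-257) = (-32309/(-3298) - 34295/(-7108))/(-1/7 + 2*(-257)**2) = (-32309*(-1/3298) - 34295*(-1/7108))/(-1/7 + 2*66049) = (32309/3298 + 34295/7108)/(-1/7 + 132098) = 171378641/(11721092*(924685/7)) = (171378641/11721092)*(7/924685) = 1199650487/10838317956020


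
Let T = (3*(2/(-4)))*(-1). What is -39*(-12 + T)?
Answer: 819/2 ≈ 409.50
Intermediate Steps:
T = 3/2 (T = (3*(2*(-¼)))*(-1) = (3*(-½))*(-1) = -3/2*(-1) = 3/2 ≈ 1.5000)
-39*(-12 + T) = -39*(-12 + 3/2) = -39*(-21/2) = 819/2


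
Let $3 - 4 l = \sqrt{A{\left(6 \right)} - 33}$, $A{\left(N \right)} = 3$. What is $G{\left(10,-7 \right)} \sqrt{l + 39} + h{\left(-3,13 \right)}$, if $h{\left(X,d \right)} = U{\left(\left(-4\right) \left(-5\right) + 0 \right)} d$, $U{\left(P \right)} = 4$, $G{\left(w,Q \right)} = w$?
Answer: $52 + 5 \sqrt{159 - i \sqrt{30}} \approx 115.06 - 1.0858 i$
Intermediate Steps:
$l = \frac{3}{4} - \frac{i \sqrt{30}}{4}$ ($l = \frac{3}{4} - \frac{\sqrt{3 - 33}}{4} = \frac{3}{4} - \frac{\sqrt{-30}}{4} = \frac{3}{4} - \frac{i \sqrt{30}}{4} \approx 0.75 - 1.3693 i$)
$h{\left(X,d \right)} = 4 d$
$G{\left(10,-7 \right)} \sqrt{l + 39} + h{\left(-3,13 \right)} = 10 \sqrt{\left(\frac{3}{4} - \frac{i \sqrt{30}}{4}\right) + 39} + 4 \cdot 13 = 10 \sqrt{\frac{159}{4} - \frac{i \sqrt{30}}{4}} + 52 = 52 + 10 \sqrt{\frac{159}{4} - \frac{i \sqrt{30}}{4}}$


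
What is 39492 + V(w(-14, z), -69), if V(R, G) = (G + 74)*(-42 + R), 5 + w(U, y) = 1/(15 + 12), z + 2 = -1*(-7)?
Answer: 1059944/27 ≈ 39257.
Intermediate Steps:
z = 5 (z = -2 - 1*(-7) = -2 + 7 = 5)
w(U, y) = -134/27 (w(U, y) = -5 + 1/(15 + 12) = -5 + 1/27 = -134/27)
V(R, G) = (-42 + R)*(74 + G) (V(R, G) = (74 + G)*(-42 + R) = (-42 + R)*(74 + G))
39492 + V(w(-14, z), -69) = 39492 + (-3108 - 42*(-69) + 74*(-134/27) - 69*(-134/27)) = 39492 + (-3108 + 2898 - 9916/27 + 3082/9) = 39492 - 6340/27 = 1059944/27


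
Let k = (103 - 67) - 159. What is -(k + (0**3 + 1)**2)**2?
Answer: -14884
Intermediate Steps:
k = -123 (k = 36 - 159 = -123)
-(k + (0**3 + 1)**2)**2 = -(-123 + (0**3 + 1)**2)**2 = -(-123 + (0 + 1)**2)**2 = -(-123 + 1**2)**2 = -(-123 + 1)**2 = -1*(-122)**2 = -1*14884 = -14884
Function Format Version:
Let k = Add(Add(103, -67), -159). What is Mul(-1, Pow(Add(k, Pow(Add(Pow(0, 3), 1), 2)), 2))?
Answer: -14884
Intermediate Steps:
k = -123 (k = Add(36, -159) = -123)
Mul(-1, Pow(Add(k, Pow(Add(Pow(0, 3), 1), 2)), 2)) = Mul(-1, Pow(Add(-123, Pow(Add(Pow(0, 3), 1), 2)), 2)) = Mul(-1, Pow(Add(-123, Pow(Add(0, 1), 2)), 2)) = Mul(-1, Pow(Add(-123, Pow(1, 2)), 2)) = Mul(-1, Pow(Add(-123, 1), 2)) = Mul(-1, Pow(-122, 2)) = Mul(-1, 14884) = -14884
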